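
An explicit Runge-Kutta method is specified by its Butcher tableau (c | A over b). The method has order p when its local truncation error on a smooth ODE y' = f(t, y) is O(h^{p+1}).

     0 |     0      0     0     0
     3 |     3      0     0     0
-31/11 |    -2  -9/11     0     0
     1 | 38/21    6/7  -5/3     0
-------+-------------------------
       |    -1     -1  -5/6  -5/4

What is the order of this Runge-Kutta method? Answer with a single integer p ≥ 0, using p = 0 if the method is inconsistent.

0

b = (-1, -1, -5/6, -5/4)
c = (0, 3, -31/11, 1)
Ac = (0, 0, -27/11, 1679/231)
Σ b_i: (-1)·1 + (-1)·1 + (-5/6)·1 + (-5/4)·1 = -49/12 ≠ 1 ⇒ order 0.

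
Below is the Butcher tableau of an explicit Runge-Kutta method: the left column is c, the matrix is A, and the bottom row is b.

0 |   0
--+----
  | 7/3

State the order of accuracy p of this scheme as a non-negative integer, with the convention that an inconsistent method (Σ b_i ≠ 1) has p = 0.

b = (7/3)
c = (0)
Σ b_i: 7/3·1 = 7/3 ≠ 1 ⇒ order 0.

0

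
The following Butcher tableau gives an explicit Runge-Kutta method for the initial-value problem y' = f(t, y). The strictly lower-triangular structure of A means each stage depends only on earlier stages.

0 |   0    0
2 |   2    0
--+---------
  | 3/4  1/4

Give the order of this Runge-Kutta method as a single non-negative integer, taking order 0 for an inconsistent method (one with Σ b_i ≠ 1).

b = (3/4, 1/4)
c = (0, 2)
Σ b_i: 3/4·1 + 1/4·1 = 1 ✓
b·c: 1/4·2 = 1/2 ✓; 2 stages ⇒ order 2.

2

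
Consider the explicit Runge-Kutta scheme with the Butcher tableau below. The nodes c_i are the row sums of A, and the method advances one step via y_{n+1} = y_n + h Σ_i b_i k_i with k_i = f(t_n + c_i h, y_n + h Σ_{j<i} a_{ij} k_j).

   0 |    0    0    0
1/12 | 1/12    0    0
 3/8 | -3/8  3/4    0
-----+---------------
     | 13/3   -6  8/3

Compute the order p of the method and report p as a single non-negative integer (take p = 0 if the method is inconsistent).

3

b = (13/3, -6, 8/3)
c = (0, 1/12, 3/8)
Ac = (0, 0, 1/16)
Σ b_i: 13/3·1 + (-6)·1 + 8/3·1 = 1 ✓
b·c: (-6)·1/12 + 8/3·3/8 = 1/2 ✓
b·c²: (-6)·1/144 + 8/3·9/64 = 1/3 ✓
b·Ac: 8/3·1/16 = 1/6 ✓; 3 stages ⇒ order 3.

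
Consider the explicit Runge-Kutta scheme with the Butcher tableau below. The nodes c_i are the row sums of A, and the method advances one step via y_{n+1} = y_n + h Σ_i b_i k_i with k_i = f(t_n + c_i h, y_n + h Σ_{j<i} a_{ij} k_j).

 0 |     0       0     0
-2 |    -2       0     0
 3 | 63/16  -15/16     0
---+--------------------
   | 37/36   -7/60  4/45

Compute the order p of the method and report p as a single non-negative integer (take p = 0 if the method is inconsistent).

3

b = (37/36, -7/60, 4/45)
c = (0, -2, 3)
Ac = (0, 0, 15/8)
Σ b_i: 37/36·1 + (-7/60)·1 + 4/45·1 = 1 ✓
b·c: (-7/60)·(-2) + 4/45·3 = 1/2 ✓
b·c²: (-7/60)·4 + 4/45·9 = 1/3 ✓
b·Ac: 4/45·15/8 = 1/6 ✓; 3 stages ⇒ order 3.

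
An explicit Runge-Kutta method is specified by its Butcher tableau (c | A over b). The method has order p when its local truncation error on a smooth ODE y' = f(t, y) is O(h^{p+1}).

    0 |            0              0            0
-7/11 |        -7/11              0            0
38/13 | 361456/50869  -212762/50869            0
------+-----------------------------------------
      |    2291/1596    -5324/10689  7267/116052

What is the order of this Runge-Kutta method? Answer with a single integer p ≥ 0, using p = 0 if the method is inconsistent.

b = (2291/1596, -5324/10689, 7267/116052)
c = (0, -7/11, 38/13)
Ac = (0, 0, 19342/7267)
Σ b_i: 2291/1596·1 + (-5324/10689)·1 + 7267/116052·1 = 1 ✓
b·c: (-5324/10689)·(-7/11) + 7267/116052·38/13 = 1/2 ✓
b·c²: (-5324/10689)·49/121 + 7267/116052·1444/169 = 1/3 ✓
b·Ac: 7267/116052·19342/7267 = 1/6 ✓; 3 stages ⇒ order 3.

3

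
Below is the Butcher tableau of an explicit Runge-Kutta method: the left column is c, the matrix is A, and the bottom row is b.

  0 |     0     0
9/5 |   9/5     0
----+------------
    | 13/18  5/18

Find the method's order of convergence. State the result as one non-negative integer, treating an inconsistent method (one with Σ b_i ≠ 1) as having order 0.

2

b = (13/18, 5/18)
c = (0, 9/5)
Σ b_i: 13/18·1 + 5/18·1 = 1 ✓
b·c: 5/18·9/5 = 1/2 ✓; 2 stages ⇒ order 2.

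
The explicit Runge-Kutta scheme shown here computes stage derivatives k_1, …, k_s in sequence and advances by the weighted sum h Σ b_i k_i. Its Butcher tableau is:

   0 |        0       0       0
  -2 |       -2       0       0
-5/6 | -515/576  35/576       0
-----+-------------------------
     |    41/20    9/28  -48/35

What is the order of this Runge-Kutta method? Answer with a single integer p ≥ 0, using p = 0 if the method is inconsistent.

3

b = (41/20, 9/28, -48/35)
c = (0, -2, -5/6)
Ac = (0, 0, -35/288)
Σ b_i: 41/20·1 + 9/28·1 + (-48/35)·1 = 1 ✓
b·c: 9/28·(-2) + (-48/35)·(-5/6) = 1/2 ✓
b·c²: 9/28·4 + (-48/35)·25/36 = 1/3 ✓
b·Ac: (-48/35)·(-35/288) = 1/6 ✓; 3 stages ⇒ order 3.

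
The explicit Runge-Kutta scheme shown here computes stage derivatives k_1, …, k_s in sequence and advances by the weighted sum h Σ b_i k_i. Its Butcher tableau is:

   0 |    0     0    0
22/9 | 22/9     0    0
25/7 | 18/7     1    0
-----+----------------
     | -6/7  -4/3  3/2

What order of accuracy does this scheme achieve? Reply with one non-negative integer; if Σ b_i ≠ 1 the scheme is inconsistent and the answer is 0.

0

b = (-6/7, -4/3, 3/2)
c = (0, 22/9, 25/7)
Ac = (0, 0, 22/9)
Σ b_i: (-6/7)·1 + (-4/3)·1 + 3/2·1 = -29/42 ≠ 1 ⇒ order 0.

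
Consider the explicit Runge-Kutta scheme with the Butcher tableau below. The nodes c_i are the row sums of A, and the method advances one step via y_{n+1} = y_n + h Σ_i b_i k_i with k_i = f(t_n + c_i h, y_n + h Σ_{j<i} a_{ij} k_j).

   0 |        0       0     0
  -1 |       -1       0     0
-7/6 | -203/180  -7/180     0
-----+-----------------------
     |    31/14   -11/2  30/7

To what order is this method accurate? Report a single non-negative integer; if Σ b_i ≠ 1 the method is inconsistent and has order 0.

b = (31/14, -11/2, 30/7)
c = (0, -1, -7/6)
Ac = (0, 0, 7/180)
Σ b_i: 31/14·1 + (-11/2)·1 + 30/7·1 = 1 ✓
b·c: (-11/2)·(-1) + 30/7·(-7/6) = 1/2 ✓
b·c²: (-11/2)·1 + 30/7·49/36 = 1/3 ✓
b·Ac: 30/7·7/180 = 1/6 ✓; 3 stages ⇒ order 3.

3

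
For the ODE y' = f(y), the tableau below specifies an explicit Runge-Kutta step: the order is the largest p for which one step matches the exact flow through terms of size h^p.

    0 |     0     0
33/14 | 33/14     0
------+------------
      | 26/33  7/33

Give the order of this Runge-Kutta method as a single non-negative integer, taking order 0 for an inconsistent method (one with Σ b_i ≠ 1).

b = (26/33, 7/33)
c = (0, 33/14)
Σ b_i: 26/33·1 + 7/33·1 = 1 ✓
b·c: 7/33·33/14 = 1/2 ✓; 2 stages ⇒ order 2.

2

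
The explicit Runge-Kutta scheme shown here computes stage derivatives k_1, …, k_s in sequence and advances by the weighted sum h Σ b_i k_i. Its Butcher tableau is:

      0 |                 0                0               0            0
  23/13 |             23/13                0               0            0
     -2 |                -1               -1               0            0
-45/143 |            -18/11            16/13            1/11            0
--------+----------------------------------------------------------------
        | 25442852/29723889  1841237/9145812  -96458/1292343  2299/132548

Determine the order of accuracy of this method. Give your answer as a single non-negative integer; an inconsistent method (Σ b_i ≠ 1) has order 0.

b = (25442852/29723889, 1841237/9145812, -96458/1292343, 2299/132548)
c = (0, 23/13, -2, -45/143)
Ac = (0, 0, -23/13, 3710/1859)
Σ b_i: 25442852/29723889·1 + 1841237/9145812·1 + (-96458/1292343)·1 + 2299/132548·1 = 1 ✓
b·c: 1841237/9145812·23/13 + (-96458/1292343)·(-2) + 2299/132548·(-45/143) = 1/2 ✓
b·c²: 1841237/9145812·529/169 + (-96458/1292343)·4 + 2299/132548·2025/20449 = 1/3 ✓
b·Ac: (-96458/1292343)·(-23/13) + 2299/132548·3710/1859 = 1/6 ✓
b·c³: 1841237/9145812·12167/2197 + (-96458/1292343)·(-8) + 2299/132548·(-91125/2924207) = 2741176247/1601643758 ≠ 1/4 ⇒ order 3.
b·(c∘Ac): (-96458/1292343)·46/13 + 2299/132548·(-166950/265837) = -120121843/436811934 ≠ 1/8
b·Ac²: (-96458/1292343)·(-529/169) + 2299/132548·101892/24167 = 396437/1292343 ≠ 1/12
b·A²c: 2299/132548·(-23/143) = -4807/1723124 ≠ 1/24

3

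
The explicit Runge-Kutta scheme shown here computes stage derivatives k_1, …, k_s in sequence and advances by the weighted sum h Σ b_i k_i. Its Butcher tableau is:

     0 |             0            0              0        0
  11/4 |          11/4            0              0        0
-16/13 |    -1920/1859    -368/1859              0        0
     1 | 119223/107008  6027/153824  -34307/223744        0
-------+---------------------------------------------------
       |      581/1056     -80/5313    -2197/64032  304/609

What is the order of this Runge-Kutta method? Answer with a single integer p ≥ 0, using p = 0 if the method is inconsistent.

4

b = (581/1056, -80/5313, -2197/64032, 304/609)
c = (0, 11/4, -16/13, 1)
Ac = (0, 0, -92/169, 721/2432)
Σ b_i: 581/1056·1 + (-80/5313)·1 + (-2197/64032)·1 + 304/609·1 = 1 ✓
b·c: (-80/5313)·11/4 + (-2197/64032)·(-16/13) + 304/609·1 = 1/2 ✓
b·c²: (-80/5313)·121/16 + (-2197/64032)·256/169 + 304/609·1 = 1/3 ✓
b·Ac: (-2197/64032)·(-92/169) + 304/609·721/2432 = 1/6 ✓
b·c³: (-80/5313)·1331/64 + (-2197/64032)·(-4096/2197) + 304/609·1 = 1/4 ✓
b·(c∘Ac): (-2197/64032)·1472/2197 + 304/609·721/2432 = 1/8 ✓
b·Ac²: (-2197/64032)·(-253/169) + 304/609·623/9728 = 1/12 ✓
b·A²c: 304/609·203/2432 = 1/24 ✓; 4 stages ⇒ order 4.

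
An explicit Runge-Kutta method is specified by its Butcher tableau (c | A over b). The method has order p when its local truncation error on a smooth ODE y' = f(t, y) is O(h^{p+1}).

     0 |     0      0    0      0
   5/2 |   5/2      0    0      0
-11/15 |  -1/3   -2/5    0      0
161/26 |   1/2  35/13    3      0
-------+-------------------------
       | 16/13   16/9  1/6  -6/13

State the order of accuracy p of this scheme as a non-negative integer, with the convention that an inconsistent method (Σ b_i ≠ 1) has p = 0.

b = (16/13, 16/9, 1/6, -6/13)
c = (0, 5/2, -11/15, 161/26)
Ac = (0, 0, -1, 589/130)
Σ b_i: 16/13·1 + 16/9·1 + 1/6·1 + (-6/13)·1 = 635/234 ≠ 1 ⇒ order 0.

0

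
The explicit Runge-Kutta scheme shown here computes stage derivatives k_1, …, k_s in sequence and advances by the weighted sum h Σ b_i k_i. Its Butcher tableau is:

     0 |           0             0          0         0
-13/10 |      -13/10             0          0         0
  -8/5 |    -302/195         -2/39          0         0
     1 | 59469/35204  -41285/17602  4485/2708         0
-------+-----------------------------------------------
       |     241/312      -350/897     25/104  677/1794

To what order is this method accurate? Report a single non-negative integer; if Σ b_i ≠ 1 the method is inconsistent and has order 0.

b = (241/312, -350/897, 25/104, 677/1794)
c = (0, -13/10, -8/5, 1)
Ac = (0, 0, 1/15, 1081/2708)
Σ b_i: 241/312·1 + (-350/897)·1 + 25/104·1 + 677/1794·1 = 1 ✓
b·c: (-350/897)·(-13/10) + 25/104·(-8/5) + 677/1794·1 = 1/2 ✓
b·c²: (-350/897)·169/100 + 25/104·64/25 + 677/1794·1 = 1/3 ✓
b·Ac: 25/104·1/15 + 677/1794·1081/2708 = 1/6 ✓
b·c³: (-350/897)·(-2197/1000) + 25/104·(-512/125) + 677/1794·1 = 1/4 ✓
b·(c∘Ac): 25/104·(-8/75) + 677/1794·1081/2708 = 1/8 ✓
b·Ac²: 25/104·(-13/150) + 677/1794·1495/5416 = 1/12 ✓
b·A²c: 677/1794·299/2708 = 1/24 ✓; 4 stages ⇒ order 4.

4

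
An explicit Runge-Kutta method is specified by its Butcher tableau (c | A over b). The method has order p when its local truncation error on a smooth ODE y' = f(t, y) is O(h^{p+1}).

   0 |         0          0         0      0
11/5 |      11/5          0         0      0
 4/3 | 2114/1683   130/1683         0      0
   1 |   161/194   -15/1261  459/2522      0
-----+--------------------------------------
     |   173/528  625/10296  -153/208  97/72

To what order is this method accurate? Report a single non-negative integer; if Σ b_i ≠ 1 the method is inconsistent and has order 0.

b = (173/528, 625/10296, -153/208, 97/72)
c = (0, 11/5, 4/3, 1)
Ac = (0, 0, 26/153, 21/97)
Σ b_i: 173/528·1 + 625/10296·1 + (-153/208)·1 + 97/72·1 = 1 ✓
b·c: 625/10296·11/5 + (-153/208)·4/3 + 97/72·1 = 1/2 ✓
b·c²: 625/10296·121/25 + (-153/208)·16/9 + 97/72·1 = 1/3 ✓
b·Ac: (-153/208)·26/153 + 97/72·21/97 = 1/6 ✓
b·c³: 625/10296·1331/125 + (-153/208)·64/27 + 97/72·1 = 1/4 ✓
b·(c∘Ac): (-153/208)·104/459 + 97/72·21/97 = 1/8 ✓
b·Ac²: (-153/208)·286/765 + 97/72·129/485 = 1/12 ✓
b·A²c: 97/72·3/97 = 1/24 ✓; 4 stages ⇒ order 4.

4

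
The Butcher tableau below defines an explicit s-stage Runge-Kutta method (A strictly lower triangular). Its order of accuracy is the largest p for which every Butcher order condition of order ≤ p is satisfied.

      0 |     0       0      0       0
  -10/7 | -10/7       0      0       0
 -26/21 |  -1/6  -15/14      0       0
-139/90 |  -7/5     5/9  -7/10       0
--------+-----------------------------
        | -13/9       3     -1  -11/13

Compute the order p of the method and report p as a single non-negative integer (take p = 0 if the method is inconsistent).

0

b = (-13/9, 3, -1, -11/13)
c = (0, -10/7, -26/21, -139/90)
Ac = (0, 0, 75/49, 23/315)
Σ b_i: (-13/9)·1 + 3·1 + (-1)·1 + (-11/13)·1 = -34/117 ≠ 1 ⇒ order 0.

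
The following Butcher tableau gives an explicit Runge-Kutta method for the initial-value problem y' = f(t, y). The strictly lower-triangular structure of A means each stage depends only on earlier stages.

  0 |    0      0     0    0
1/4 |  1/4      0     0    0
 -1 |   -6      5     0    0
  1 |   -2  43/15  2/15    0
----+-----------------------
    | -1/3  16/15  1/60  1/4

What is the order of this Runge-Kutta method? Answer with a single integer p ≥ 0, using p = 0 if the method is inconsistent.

b = (-1/3, 16/15, 1/60, 1/4)
c = (0, 1/4, -1, 1)
Ac = (0, 0, 5/4, 7/12)
Σ b_i: (-1/3)·1 + 16/15·1 + 1/60·1 + 1/4·1 = 1 ✓
b·c: 16/15·1/4 + 1/60·(-1) + 1/4·1 = 1/2 ✓
b·c²: 16/15·1/16 + 1/60·1 + 1/4·1 = 1/3 ✓
b·Ac: 1/60·5/4 + 1/4·7/12 = 1/6 ✓
b·c³: 16/15·1/64 + 1/60·(-1) + 1/4·1 = 1/4 ✓
b·(c∘Ac): 1/60·(-5/4) + 1/4·7/12 = 1/8 ✓
b·Ac²: 1/60·5/16 + 1/4·5/16 = 1/12 ✓
b·A²c: 1/4·1/6 = 1/24 ✓; 4 stages ⇒ order 4.

4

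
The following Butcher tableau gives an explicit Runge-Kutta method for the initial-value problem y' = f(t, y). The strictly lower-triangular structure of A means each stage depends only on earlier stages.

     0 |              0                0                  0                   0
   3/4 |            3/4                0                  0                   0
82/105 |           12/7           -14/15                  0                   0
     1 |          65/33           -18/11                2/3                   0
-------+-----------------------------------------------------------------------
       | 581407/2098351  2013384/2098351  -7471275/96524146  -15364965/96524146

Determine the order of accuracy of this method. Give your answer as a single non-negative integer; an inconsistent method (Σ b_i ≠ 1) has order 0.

3

b = (581407/2098351, 2013384/2098351, -7471275/96524146, -15364965/96524146)
c = (0, 3/4, 82/105, 1)
Ac = (0, 0, -7/10, -4897/6930)
Σ b_i: 581407/2098351·1 + 2013384/2098351·1 + (-7471275/96524146)·1 + (-15364965/96524146)·1 = 1 ✓
b·c: 2013384/2098351·3/4 + (-7471275/96524146)·82/105 + (-15364965/96524146)·1 = 1/2 ✓
b·c²: 2013384/2098351·9/16 + (-7471275/96524146)·6724/11025 + (-15364965/96524146)·1 = 1/3 ✓
b·Ac: (-7471275/96524146)·(-7/10) + (-15364965/96524146)·(-4897/6930) = 1/6 ✓
b·c³: 2013384/2098351·27/64 + (-7471275/96524146)·551368/1157625 + (-15364965/96524146)·1 = 1103801453/5287844520 ≠ 1/4 ⇒ order 3.
b·(c∘Ac): (-7471275/96524146)·(-41/75) + (-15364965/96524146)·(-4897/6930) = 3897851/25180212 ≠ 1/8
b·Ac²: (-7471275/96524146)·(-21/40) + (-15364965/96524146)·(-1495651/2910600) = 14890571039/121620423960 ≠ 1/12
b·A²c: (-15364965/96524146)·(-7/15) = 7170317/96524146 ≠ 1/24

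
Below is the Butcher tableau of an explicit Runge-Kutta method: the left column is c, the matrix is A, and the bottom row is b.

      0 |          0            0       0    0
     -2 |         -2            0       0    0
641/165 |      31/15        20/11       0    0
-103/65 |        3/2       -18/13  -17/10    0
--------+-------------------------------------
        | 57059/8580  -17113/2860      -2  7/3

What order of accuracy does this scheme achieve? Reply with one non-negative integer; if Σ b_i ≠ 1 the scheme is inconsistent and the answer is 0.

2

b = (57059/8580, -17113/2860, -2, 7/3)
c = (0, -2, 641/165, -103/65)
Ac = (0, 0, -40/11, -82261/21450)
Σ b_i: 57059/8580·1 + (-17113/2860)·1 + (-2)·1 + 7/3·1 = 1 ✓
b·c: (-17113/2860)·(-2) + (-2)·641/165 + 7/3·(-103/65) = 1/2 ✓
b·c²: (-17113/2860)·4 + (-2)·410881/27225 + 7/3·10609/4225 = -222042464/4601025 ≠ 1/3 ⇒ order 2.
b·Ac: (-2)·(-40/11) + 7/3·(-82261/21450) = -107827/64350 ≠ 1/6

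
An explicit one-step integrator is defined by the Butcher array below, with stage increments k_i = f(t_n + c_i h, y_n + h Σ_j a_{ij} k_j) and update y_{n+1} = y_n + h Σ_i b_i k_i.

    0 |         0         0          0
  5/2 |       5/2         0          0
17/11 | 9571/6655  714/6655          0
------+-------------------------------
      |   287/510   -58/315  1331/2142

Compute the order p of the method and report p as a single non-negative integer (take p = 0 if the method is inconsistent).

3

b = (287/510, -58/315, 1331/2142)
c = (0, 5/2, 17/11)
Ac = (0, 0, 357/1331)
Σ b_i: 287/510·1 + (-58/315)·1 + 1331/2142·1 = 1 ✓
b·c: (-58/315)·5/2 + 1331/2142·17/11 = 1/2 ✓
b·c²: (-58/315)·25/4 + 1331/2142·289/121 = 1/3 ✓
b·Ac: 1331/2142·357/1331 = 1/6 ✓; 3 stages ⇒ order 3.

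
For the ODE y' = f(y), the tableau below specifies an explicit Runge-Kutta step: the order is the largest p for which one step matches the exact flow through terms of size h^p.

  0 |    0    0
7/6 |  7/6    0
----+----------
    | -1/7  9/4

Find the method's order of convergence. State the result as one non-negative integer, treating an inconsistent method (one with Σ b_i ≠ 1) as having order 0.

b = (-1/7, 9/4)
c = (0, 7/6)
Σ b_i: (-1/7)·1 + 9/4·1 = 59/28 ≠ 1 ⇒ order 0.

0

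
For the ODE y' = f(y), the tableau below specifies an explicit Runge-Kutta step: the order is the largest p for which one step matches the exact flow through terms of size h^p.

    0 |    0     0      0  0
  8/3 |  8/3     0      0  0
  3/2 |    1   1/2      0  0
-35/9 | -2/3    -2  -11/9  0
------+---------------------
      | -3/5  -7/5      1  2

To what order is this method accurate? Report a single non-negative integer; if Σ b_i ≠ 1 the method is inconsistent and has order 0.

b = (-3/5, -7/5, 1, 2)
c = (0, 8/3, 3/2, -35/9)
Ac = (0, 0, 4/3, -43/6)
Σ b_i: (-3/5)·1 + (-7/5)·1 + 1·1 + 2·1 = 1 ✓
b·c: (-7/5)·8/3 + 1·3/2 + 2·(-35/9) = -901/90 ≠ 1/2 ⇒ order 1.

1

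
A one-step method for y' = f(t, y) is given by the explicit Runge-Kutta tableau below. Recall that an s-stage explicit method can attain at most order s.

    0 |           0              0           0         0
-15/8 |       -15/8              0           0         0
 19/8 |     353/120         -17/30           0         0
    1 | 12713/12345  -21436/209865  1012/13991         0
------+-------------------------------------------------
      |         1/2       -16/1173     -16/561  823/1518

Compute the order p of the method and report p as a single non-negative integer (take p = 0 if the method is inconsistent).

4

b = (1/2, -16/1173, -16/561, 823/1518)
c = (0, -15/8, 19/8, 1)
Ac = (0, 0, 17/16, 299/823)
Σ b_i: 1/2·1 + (-16/1173)·1 + (-16/561)·1 + 823/1518·1 = 1 ✓
b·c: (-16/1173)·(-15/8) + (-16/561)·19/8 + 823/1518·1 = 1/2 ✓
b·c²: (-16/1173)·225/64 + (-16/561)·361/64 + 823/1518·1 = 1/3 ✓
b·Ac: (-16/561)·17/16 + 823/1518·299/823 = 1/6 ✓
b·c³: (-16/1173)·(-3375/512) + (-16/561)·6859/512 + 823/1518·1 = 1/4 ✓
b·(c∘Ac): (-16/561)·323/128 + 823/1518·299/823 = 1/8 ✓
b·Ac²: (-16/561)·(-255/128) + 823/1518·161/3292 = 1/12 ✓
b·A²c: 823/1518·253/3292 = 1/24 ✓; 4 stages ⇒ order 4.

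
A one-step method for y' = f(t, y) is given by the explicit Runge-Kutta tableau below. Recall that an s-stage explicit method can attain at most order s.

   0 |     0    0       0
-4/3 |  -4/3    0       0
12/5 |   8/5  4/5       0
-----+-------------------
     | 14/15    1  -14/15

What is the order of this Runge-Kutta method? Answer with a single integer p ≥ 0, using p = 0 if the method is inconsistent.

b = (14/15, 1, -14/15)
c = (0, -4/3, 12/5)
Ac = (0, 0, -16/15)
Σ b_i: 14/15·1 + 1·1 + (-14/15)·1 = 1 ✓
b·c: 1·(-4/3) + (-14/15)·12/5 = -268/75 ≠ 1/2 ⇒ order 1.

1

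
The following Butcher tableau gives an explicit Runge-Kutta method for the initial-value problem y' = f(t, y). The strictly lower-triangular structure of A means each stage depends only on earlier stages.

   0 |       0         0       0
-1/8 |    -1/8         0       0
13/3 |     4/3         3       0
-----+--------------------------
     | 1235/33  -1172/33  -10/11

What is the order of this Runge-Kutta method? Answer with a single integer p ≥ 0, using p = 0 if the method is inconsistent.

b = (1235/33, -1172/33, -10/11)
c = (0, -1/8, 13/3)
Ac = (0, 0, -3/8)
Σ b_i: 1235/33·1 + (-1172/33)·1 + (-10/11)·1 = 1 ✓
b·c: (-1172/33)·(-1/8) + (-10/11)·13/3 = 1/2 ✓
b·c²: (-1172/33)·1/64 + (-10/11)·169/9 = -27919/1584 ≠ 1/3 ⇒ order 2.
b·Ac: (-10/11)·(-3/8) = 15/44 ≠ 1/6

2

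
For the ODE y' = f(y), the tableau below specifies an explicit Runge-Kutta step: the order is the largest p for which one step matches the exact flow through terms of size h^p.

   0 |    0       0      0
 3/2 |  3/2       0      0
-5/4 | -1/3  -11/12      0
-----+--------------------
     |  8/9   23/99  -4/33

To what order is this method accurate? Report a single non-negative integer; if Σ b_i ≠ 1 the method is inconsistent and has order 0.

3

b = (8/9, 23/99, -4/33)
c = (0, 3/2, -5/4)
Ac = (0, 0, -11/8)
Σ b_i: 8/9·1 + 23/99·1 + (-4/33)·1 = 1 ✓
b·c: 23/99·3/2 + (-4/33)·(-5/4) = 1/2 ✓
b·c²: 23/99·9/4 + (-4/33)·25/16 = 1/3 ✓
b·Ac: (-4/33)·(-11/8) = 1/6 ✓; 3 stages ⇒ order 3.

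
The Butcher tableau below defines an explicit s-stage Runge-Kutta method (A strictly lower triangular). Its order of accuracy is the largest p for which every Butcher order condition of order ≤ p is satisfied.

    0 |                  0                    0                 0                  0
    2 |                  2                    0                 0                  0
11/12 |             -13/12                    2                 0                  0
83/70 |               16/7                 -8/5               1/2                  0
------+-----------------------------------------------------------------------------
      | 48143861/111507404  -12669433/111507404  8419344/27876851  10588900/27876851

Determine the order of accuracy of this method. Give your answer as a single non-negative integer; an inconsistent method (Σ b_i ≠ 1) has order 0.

b = (48143861/111507404, -12669433/111507404, 8419344/27876851, 10588900/27876851)
c = (0, 2, 11/12, 83/70)
Ac = (0, 0, 4, -329/120)
Σ b_i: 48143861/111507404·1 + (-12669433/111507404)·1 + 8419344/27876851·1 + 10588900/27876851·1 = 1 ✓
b·c: (-12669433/111507404)·2 + 8419344/27876851·11/12 + 10588900/27876851·83/70 = 1/2 ✓
b·c²: (-12669433/111507404)·4 + 8419344/27876851·121/144 + 10588900/27876851·6889/4900 = 1/3 ✓
b·Ac: 8419344/27876851·4 + 10588900/27876851·(-329/120) = 1/6 ✓
b·c³: (-12669433/111507404)·8 + 8419344/27876851·1331/1728 + 10588900/27876851·571787/343000 = -1514451679/35124832260 ≠ 1/4 ⇒ order 3.
b·(c∘Ac): 8419344/27876851·11/3 + 10588900/27876851·(-3901/1200) = -42621853/334522212 ≠ 1/8
b·Ac²: 8419344/27876851·8 + 10588900/27876851·(-8611/1440) = 290491249/2007133272 ≠ 1/12
b·A²c: 10588900/27876851·2 = 21177800/27876851 ≠ 1/24

3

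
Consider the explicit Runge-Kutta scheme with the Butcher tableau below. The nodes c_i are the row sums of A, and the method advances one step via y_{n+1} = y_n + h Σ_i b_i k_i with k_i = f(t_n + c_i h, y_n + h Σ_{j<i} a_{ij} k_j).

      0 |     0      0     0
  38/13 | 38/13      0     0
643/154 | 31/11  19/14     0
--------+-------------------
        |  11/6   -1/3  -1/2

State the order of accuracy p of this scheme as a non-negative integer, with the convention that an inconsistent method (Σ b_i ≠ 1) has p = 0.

b = (11/6, -1/3, -1/2)
c = (0, 38/13, 643/154)
Ac = (0, 0, 361/91)
Σ b_i: 11/6·1 + (-1/3)·1 + (-1/2)·1 = 1 ✓
b·c: (-1/3)·38/13 + (-1/2)·643/154 = -36781/12012 ≠ 1/2 ⇒ order 1.

1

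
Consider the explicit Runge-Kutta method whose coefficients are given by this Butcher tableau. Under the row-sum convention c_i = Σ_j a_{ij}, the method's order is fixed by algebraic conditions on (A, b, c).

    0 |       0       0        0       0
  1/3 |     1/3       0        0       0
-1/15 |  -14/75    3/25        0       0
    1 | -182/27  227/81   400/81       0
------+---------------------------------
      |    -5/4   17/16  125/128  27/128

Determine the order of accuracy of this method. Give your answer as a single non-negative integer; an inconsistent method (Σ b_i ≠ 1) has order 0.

b = (-5/4, 17/16, 125/128, 27/128)
c = (0, 1/3, -1/15, 1)
Ac = (0, 0, 1/25, 49/81)
Σ b_i: (-5/4)·1 + 17/16·1 + 125/128·1 + 27/128·1 = 1 ✓
b·c: 17/16·1/3 + 125/128·(-1/15) + 27/128·1 = 1/2 ✓
b·c²: 17/16·1/9 + 125/128·1/225 + 27/128·1 = 1/3 ✓
b·Ac: 125/128·1/25 + 27/128·49/81 = 1/6 ✓
b·c³: 17/16·1/27 + 125/128·(-1/3375) + 27/128·1 = 1/4 ✓
b·(c∘Ac): 125/128·(-1/375) + 27/128·49/81 = 1/8 ✓
b·Ac²: 125/128·1/75 + 27/128·1/3 = 1/12 ✓
b·A²c: 27/128·16/81 = 1/24 ✓; 4 stages ⇒ order 4.

4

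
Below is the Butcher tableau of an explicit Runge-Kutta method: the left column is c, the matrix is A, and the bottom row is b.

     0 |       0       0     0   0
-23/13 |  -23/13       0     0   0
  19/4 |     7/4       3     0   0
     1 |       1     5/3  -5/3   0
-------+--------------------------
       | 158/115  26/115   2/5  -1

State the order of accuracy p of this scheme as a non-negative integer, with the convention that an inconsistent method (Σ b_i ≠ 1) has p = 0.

2

b = (158/115, 26/115, 2/5, -1)
c = (0, -23/13, 19/4, 1)
Ac = (0, 0, -69/13, -565/52)
Σ b_i: 158/115·1 + 26/115·1 + 2/5·1 + (-1)·1 = 1 ✓
b·c: 26/115·(-23/13) + 2/5·19/4 + (-1)·1 = 1/2 ✓
b·c²: 26/115·529/169 + 2/5·361/16 + (-1)·1 = 4541/520 ≠ 1/3 ⇒ order 2.
b·Ac: 2/5·(-69/13) + (-1)·(-565/52) = 2273/260 ≠ 1/6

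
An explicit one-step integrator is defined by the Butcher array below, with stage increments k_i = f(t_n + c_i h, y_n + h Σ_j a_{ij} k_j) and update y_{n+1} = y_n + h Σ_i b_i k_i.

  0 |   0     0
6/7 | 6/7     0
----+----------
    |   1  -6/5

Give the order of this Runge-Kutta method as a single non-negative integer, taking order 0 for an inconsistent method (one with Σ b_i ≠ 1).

0

b = (1, -6/5)
c = (0, 6/7)
Σ b_i: 1·1 + (-6/5)·1 = -1/5 ≠ 1 ⇒ order 0.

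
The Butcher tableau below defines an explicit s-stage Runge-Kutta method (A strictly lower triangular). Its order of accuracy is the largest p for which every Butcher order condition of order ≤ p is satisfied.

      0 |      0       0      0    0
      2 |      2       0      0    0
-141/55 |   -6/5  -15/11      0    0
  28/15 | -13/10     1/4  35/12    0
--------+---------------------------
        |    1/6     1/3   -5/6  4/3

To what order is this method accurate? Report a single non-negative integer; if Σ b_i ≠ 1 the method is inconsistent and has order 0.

1

b = (1/6, 1/3, -5/6, 4/3)
c = (0, 2, -141/55, 28/15)
Ac = (0, 0, -30/11, -307/44)
Σ b_i: 1/6·1 + 1/3·1 + (-5/6)·1 + 4/3·1 = 1 ✓
b·c: 1/3·2 + (-5/6)·(-141/55) + 4/3·28/15 = 5239/990 ≠ 1/2 ⇒ order 1.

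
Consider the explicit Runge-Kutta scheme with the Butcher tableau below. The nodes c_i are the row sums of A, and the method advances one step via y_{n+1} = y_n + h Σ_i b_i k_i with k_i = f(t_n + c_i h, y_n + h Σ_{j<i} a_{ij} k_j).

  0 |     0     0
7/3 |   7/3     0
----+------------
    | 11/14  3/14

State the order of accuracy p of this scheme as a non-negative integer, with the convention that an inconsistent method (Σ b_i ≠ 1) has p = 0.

2

b = (11/14, 3/14)
c = (0, 7/3)
Σ b_i: 11/14·1 + 3/14·1 = 1 ✓
b·c: 3/14·7/3 = 1/2 ✓; 2 stages ⇒ order 2.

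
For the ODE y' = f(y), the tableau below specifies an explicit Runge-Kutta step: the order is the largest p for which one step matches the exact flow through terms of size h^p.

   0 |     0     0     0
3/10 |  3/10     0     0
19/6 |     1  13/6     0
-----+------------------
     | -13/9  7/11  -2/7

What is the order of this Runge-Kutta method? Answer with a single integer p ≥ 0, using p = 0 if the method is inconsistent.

b = (-13/9, 7/11, -2/7)
c = (0, 3/10, 19/6)
Ac = (0, 0, 13/20)
Σ b_i: (-13/9)·1 + 7/11·1 + (-2/7)·1 = -758/693 ≠ 1 ⇒ order 0.

0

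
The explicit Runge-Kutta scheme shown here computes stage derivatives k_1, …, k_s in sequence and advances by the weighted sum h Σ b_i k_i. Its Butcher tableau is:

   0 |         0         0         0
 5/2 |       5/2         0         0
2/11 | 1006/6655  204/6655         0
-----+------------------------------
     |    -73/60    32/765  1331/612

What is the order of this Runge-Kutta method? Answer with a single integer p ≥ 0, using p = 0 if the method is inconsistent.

3

b = (-73/60, 32/765, 1331/612)
c = (0, 5/2, 2/11)
Ac = (0, 0, 102/1331)
Σ b_i: (-73/60)·1 + 32/765·1 + 1331/612·1 = 1 ✓
b·c: 32/765·5/2 + 1331/612·2/11 = 1/2 ✓
b·c²: 32/765·25/4 + 1331/612·4/121 = 1/3 ✓
b·Ac: 1331/612·102/1331 = 1/6 ✓; 3 stages ⇒ order 3.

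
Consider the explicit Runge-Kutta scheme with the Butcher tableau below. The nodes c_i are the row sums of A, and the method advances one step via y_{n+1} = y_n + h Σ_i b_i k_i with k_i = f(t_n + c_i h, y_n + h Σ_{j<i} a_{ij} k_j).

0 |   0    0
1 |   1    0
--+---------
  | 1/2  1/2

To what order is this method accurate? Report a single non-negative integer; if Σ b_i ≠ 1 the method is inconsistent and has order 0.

b = (1/2, 1/2)
c = (0, 1)
Σ b_i: 1/2·1 + 1/2·1 = 1 ✓
b·c: 1/2·1 = 1/2 ✓; 2 stages ⇒ order 2.

2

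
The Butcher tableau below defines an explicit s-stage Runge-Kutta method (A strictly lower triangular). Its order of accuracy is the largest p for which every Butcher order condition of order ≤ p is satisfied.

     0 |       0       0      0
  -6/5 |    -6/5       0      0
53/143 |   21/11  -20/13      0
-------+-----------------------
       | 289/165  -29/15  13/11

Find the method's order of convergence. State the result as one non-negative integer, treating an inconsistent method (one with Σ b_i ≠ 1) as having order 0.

b = (289/165, -29/15, 13/11)
c = (0, -6/5, 53/143)
Ac = (0, 0, 24/13)
Σ b_i: 289/165·1 + (-29/15)·1 + 13/11·1 = 1 ✓
b·c: (-29/15)·(-6/5) + 13/11·53/143 = 8343/3025 ≠ 1/2 ⇒ order 1.

1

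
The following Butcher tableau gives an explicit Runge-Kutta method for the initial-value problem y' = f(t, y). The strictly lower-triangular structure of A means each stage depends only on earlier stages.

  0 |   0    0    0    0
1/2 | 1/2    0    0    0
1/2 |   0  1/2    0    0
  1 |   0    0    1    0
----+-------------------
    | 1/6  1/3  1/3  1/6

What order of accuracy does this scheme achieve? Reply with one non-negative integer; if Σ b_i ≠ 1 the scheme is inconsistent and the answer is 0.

b = (1/6, 1/3, 1/3, 1/6)
c = (0, 1/2, 1/2, 1)
Ac = (0, 0, 1/4, 1/2)
Σ b_i: 1/6·1 + 1/3·1 + 1/3·1 + 1/6·1 = 1 ✓
b·c: 1/3·1/2 + 1/3·1/2 + 1/6·1 = 1/2 ✓
b·c²: 1/3·1/4 + 1/3·1/4 + 1/6·1 = 1/3 ✓
b·Ac: 1/3·1/4 + 1/6·1/2 = 1/6 ✓
b·c³: 1/3·1/8 + 1/3·1/8 + 1/6·1 = 1/4 ✓
b·(c∘Ac): 1/3·1/8 + 1/6·1/2 = 1/8 ✓
b·Ac²: 1/3·1/8 + 1/6·1/4 = 1/12 ✓
b·A²c: 1/6·1/4 = 1/24 ✓; 4 stages ⇒ order 4.

4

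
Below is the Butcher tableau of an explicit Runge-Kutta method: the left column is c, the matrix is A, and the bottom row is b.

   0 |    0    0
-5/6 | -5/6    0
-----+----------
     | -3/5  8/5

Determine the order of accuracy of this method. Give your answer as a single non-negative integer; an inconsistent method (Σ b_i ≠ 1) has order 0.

1

b = (-3/5, 8/5)
c = (0, -5/6)
Σ b_i: (-3/5)·1 + 8/5·1 = 1 ✓
b·c: 8/5·(-5/6) = -4/3 ≠ 1/2 ⇒ order 1.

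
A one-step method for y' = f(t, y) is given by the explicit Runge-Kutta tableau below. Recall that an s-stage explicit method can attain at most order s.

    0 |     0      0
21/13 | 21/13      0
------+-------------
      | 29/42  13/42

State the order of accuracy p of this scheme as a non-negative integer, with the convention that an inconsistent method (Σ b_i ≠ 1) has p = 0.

2

b = (29/42, 13/42)
c = (0, 21/13)
Σ b_i: 29/42·1 + 13/42·1 = 1 ✓
b·c: 13/42·21/13 = 1/2 ✓; 2 stages ⇒ order 2.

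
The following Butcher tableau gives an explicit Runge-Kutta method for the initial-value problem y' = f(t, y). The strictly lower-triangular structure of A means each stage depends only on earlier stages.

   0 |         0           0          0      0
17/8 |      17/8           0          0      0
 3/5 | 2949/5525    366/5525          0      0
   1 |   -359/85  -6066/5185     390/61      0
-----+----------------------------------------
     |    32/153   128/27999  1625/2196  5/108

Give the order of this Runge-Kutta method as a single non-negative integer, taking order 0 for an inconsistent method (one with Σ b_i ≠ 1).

b = (32/153, 128/27999, 1625/2196, 5/108)
c = (0, 17/8, 3/5, 1)
Ac = (0, 0, 183/1300, 27/20)
Σ b_i: 32/153·1 + 128/27999·1 + 1625/2196·1 + 5/108·1 = 1 ✓
b·c: 128/27999·17/8 + 1625/2196·3/5 + 5/108·1 = 1/2 ✓
b·c²: 128/27999·289/64 + 1625/2196·9/25 + 5/108·1 = 1/3 ✓
b·Ac: 1625/2196·183/1300 + 5/108·27/20 = 1/6 ✓
b·c³: 128/27999·4913/512 + 1625/2196·27/125 + 5/108·1 = 1/4 ✓
b·(c∘Ac): 1625/2196·549/6500 + 5/108·27/20 = 1/8 ✓
b·Ac²: 1625/2196·3111/10400 + 5/108·(-477/160) = 1/12 ✓
b·A²c: 5/108·9/10 = 1/24 ✓; 4 stages ⇒ order 4.

4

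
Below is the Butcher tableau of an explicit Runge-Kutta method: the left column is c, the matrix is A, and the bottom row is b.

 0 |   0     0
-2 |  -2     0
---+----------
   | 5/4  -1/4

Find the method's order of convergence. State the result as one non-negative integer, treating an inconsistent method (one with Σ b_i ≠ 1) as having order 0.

2

b = (5/4, -1/4)
c = (0, -2)
Σ b_i: 5/4·1 + (-1/4)·1 = 1 ✓
b·c: (-1/4)·(-2) = 1/2 ✓; 2 stages ⇒ order 2.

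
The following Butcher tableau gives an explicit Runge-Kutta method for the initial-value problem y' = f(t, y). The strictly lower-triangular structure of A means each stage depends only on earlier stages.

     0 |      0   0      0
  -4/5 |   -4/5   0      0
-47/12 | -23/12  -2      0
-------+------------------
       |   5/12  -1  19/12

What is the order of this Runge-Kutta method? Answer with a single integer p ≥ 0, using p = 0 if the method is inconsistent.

1

b = (5/12, -1, 19/12)
c = (0, -4/5, -47/12)
Ac = (0, 0, 8/5)
Σ b_i: 5/12·1 + (-1)·1 + 19/12·1 = 1 ✓
b·c: (-1)·(-4/5) + 19/12·(-47/12) = -3889/720 ≠ 1/2 ⇒ order 1.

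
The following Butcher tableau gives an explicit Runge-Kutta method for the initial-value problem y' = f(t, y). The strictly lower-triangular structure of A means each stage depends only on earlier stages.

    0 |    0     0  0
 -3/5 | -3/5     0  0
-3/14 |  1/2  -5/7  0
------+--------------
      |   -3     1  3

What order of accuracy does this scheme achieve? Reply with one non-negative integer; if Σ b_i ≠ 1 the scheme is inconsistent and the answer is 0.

1

b = (-3, 1, 3)
c = (0, -3/5, -3/14)
Ac = (0, 0, 3/7)
Σ b_i: (-3)·1 + 1·1 + 3·1 = 1 ✓
b·c: 1·(-3/5) + 3·(-3/14) = -87/70 ≠ 1/2 ⇒ order 1.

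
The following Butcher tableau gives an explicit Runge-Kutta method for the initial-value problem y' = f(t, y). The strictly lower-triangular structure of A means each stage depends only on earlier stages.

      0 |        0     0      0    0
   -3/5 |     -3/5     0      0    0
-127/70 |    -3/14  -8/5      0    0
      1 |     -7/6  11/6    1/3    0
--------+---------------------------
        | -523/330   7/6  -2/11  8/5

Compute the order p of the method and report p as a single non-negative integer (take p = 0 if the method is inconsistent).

b = (-523/330, 7/6, -2/11, 8/5)
c = (0, -3/5, -127/70, 1)
Ac = (0, 0, 24/25, -179/105)
Σ b_i: (-523/330)·1 + 7/6·1 + (-2/11)·1 + 8/5·1 = 1 ✓
b·c: 7/6·(-3/5) + (-2/11)·(-127/70) + 8/5·1 = 947/770 ≠ 1/2 ⇒ order 1.

1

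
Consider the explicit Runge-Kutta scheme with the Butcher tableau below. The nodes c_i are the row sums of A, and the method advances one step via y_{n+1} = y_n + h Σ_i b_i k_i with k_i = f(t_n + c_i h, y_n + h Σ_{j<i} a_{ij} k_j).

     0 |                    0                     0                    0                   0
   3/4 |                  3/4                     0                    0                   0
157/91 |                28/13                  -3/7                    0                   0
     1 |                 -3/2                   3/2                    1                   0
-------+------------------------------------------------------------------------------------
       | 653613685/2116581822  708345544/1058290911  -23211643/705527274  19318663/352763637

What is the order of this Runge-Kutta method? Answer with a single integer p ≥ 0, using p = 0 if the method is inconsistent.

b = (653613685/2116581822, 708345544/1058290911, -23211643/705527274, 19318663/352763637)
c = (0, 3/4, 157/91, 1)
Ac = (0, 0, -9/28, 2075/728)
Σ b_i: 653613685/2116581822·1 + 708345544/1058290911·1 + (-23211643/705527274)·1 + 19318663/352763637·1 = 1 ✓
b·c: 708345544/1058290911·3/4 + (-23211643/705527274)·157/91 + 19318663/352763637·1 = 1/2 ✓
b·c²: 708345544/1058290911·9/16 + (-23211643/705527274)·24649/8281 + 19318663/352763637·1 = 1/3 ✓
b·Ac: (-23211643/705527274)·(-9/28) + 19318663/352763637·2075/728 = 1/6 ✓
b·c³: 708345544/1058290911·27/64 + (-23211643/705527274)·3869893/753571 + 19318663/352763637·1 = 43191621415/256811927736 ≠ 1/4 ⇒ order 3.
b·(c∘Ac): (-23211643/705527274)·(-1413/2548) + 19318663/352763637·2075/728 = 245998141/1411054548 ≠ 1/8
b·Ac²: (-23211643/705527274)·(-27/112) + 19318663/352763637·1012355/264992 = 55765791677/256811927736 ≠ 1/12
b·A²c: 19318663/352763637·(-9/28) = -8279427/470351516 ≠ 1/24

3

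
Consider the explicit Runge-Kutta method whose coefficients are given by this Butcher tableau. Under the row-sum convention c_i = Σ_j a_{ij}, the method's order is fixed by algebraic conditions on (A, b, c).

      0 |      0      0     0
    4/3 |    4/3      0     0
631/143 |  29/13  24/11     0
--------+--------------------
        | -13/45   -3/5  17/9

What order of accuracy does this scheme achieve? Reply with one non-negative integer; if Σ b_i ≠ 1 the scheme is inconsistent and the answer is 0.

1

b = (-13/45, -3/5, 17/9)
c = (0, 4/3, 631/143)
Ac = (0, 0, 32/11)
Σ b_i: (-13/45)·1 + (-3/5)·1 + 17/9·1 = 1 ✓
b·c: (-3/5)·4/3 + 17/9·631/143 = 48487/6435 ≠ 1/2 ⇒ order 1.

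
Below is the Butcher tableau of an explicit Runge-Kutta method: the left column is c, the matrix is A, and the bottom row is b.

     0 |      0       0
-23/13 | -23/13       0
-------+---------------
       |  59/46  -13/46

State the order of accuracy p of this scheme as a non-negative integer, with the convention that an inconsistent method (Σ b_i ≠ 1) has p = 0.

2

b = (59/46, -13/46)
c = (0, -23/13)
Σ b_i: 59/46·1 + (-13/46)·1 = 1 ✓
b·c: (-13/46)·(-23/13) = 1/2 ✓; 2 stages ⇒ order 2.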